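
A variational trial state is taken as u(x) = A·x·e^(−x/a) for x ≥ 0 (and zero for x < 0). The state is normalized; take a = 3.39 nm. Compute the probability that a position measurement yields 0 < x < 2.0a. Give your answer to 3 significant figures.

P ≈ 0.762

P = ∫_{0}^{2.0a} |u(x)|² dx.
Since A² = 1/(a^3/4), this is the region integral divided by the full normalization integral.
Let t = x/a; then A² and the length scale cancel, so P = ∫_{0}^{2.0} t^2·e^(-2·t) dt ÷ ∫_{0}^{∞} t^2·e^(-2·t) dt.
Using ∫ t^2·e^(-2·t) dt = -(2·t^2 + 2·t + 1)·e^(-2·t)/4, the numerator is 1/4 - 13·e^(-4)/4 and the denominator is 1/4.
The result is P = 0.7619.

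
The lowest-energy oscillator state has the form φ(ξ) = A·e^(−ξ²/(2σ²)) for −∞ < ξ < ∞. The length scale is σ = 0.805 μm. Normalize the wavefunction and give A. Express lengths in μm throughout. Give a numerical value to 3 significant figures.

Require ∫ |φ|² dξ = 1 over the whole domain.
Differentiating ∫e^(−αξ²) dξ = √(π/α) under α to get the higher moments, carrying out the integral gives A² · √(π)·σ.
Setting this equal to 1 gives A² = 1/(√(π)·σ).
Plugging in σ = 0.805 yields A = 0.8372.

A ≈ 0.837 μm^(-1/2)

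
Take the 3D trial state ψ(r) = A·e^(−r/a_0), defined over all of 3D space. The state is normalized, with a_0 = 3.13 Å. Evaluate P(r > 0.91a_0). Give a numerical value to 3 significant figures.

P ≈ 0.725

P = ∫ |ψ|² 4πr² dr over r > 0.91a_0.
The full normalization integral is A²·[π·a_0^3] = 1, fixing A².
In terms of u = r/a_0 (A², 4π and the length scale all cancel between numerator and denominator), P = [∫_{0.91}^{∞} u^2·e^(-2·u) du] / [∫_{0}^{∞} u^2·e^(-2·u) du].
Using ∫ u^2·e^(-2·u) du = -(2·u^2 + 2·u + 1)·e^(-2·u)/4, the numerator is ≈ 0.18131 and the denominator is 1/4.
The region integral divided by the full integral gives P = 0.7253.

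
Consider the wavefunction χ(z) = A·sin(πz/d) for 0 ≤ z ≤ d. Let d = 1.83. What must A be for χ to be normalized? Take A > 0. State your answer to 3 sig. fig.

We need A² ∫|f|² dz = 1, taking the integral from 0 to d.
∫|χ|² dz = A²·(d/2).
Setting this equal to 1 gives A² = 1/(d/2).
With d = 1.83: A² = 1.093 and A = 1.045.

A ≈ 1.05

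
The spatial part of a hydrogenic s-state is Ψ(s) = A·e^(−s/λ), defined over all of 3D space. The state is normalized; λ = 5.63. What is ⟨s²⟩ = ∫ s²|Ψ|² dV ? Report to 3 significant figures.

The expectation value is the |Ψ|²-weighted average of s^2: ∫ s^2|Ψ|² 4πs² ds.
With ∫₀^∞ s^4 e^(−αs) ds = 4!/α^5, since the A² factors cancel between numerator and denominator, ⟨s²⟩ = 3·λ^2.
Putting λ = 5.63 gives 95.09.

⟨s^2⟩ ≈ 95.1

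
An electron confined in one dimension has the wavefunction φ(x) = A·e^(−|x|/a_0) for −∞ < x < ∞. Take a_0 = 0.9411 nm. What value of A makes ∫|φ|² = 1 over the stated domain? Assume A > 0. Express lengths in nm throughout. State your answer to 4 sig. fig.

Normalization requires ∫|φ|² dx = 1, integrated from −∞ to ∞.
Carrying out the integral gives A² · a_0.
Hence A² = 1/[a_0].
With a_0 = 0.9411: A² = 1.0626 and A = 1.0308.

A ≈ 1.031 nm^(-1/2)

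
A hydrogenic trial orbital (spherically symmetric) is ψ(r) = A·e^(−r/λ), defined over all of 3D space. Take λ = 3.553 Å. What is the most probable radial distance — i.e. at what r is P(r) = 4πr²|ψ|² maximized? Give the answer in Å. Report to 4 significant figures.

The maximum of P(r) = 4πr²|ψ|² occurs where its derivative vanishes.
This gives r = λ.
With λ = 3.553, the most probable radial distance is 3.5530 Å.

r ≈ 3.553 Å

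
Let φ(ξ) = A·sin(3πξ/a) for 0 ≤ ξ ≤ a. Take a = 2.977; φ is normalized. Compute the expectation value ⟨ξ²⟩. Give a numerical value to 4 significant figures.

By definition ⟨ξ²⟩ = ∫ ξ^2 |φ(ξ)|² dξ.
Using sin²θ = (1 − cos 2θ)/2, since the A² factors cancel between numerator and denominator, ⟨ξ²⟩ = -a^2/(18·π^2) + a^2/3.
Putting a = 2.977 gives 2.9043.

⟨ξ^2⟩ ≈ 2.904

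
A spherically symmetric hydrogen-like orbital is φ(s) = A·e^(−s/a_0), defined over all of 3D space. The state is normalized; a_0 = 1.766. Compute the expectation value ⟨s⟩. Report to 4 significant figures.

⟨s⟩ = ∫ s |φ|² 4πs² ds over the full domain.
Using ∫₀^∞ sⁿ e^(−αs) ds = n!/αⁿ⁺¹, since the A² factors cancel between numerator and denominator, ⟨s⟩ = 3·a_0/2.
Putting a_0 = 1.766 gives 2.6490.

⟨s⟩ ≈ 2.649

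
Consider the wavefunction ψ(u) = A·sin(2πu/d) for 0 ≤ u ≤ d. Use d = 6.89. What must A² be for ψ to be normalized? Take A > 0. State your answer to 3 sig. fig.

Normalization requires ∫|ψ|² du = 1, integrated from 0 to d.
Using sin²θ = (1 − cos 2θ)/2, carrying out the integral gives A² · d/2.
With d = 6.89: A² = 0.2903 and A = 0.5388.

A^2 ≈ 0.290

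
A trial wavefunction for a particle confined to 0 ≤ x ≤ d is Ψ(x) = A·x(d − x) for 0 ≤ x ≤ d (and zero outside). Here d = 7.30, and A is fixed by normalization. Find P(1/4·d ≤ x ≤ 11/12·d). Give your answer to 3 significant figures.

P = ∫_{1/4·d}^{11/12·d} |Ψ(x)|² dx.
With A² fixed by ∫|Ψ|² = 1, i.e. A² = (d^5/30)^(−1), substitute and integrate.
In terms of u = x/d (A² and the length scale cancel between numerator and denominator), P = [∫_{1/4}^{11/12} u^2·(1 - u)^2 du] / [∫_{0}^{1} u^2·(1 - u)^2 du].
With ∫ u^2·(1 - u)^2 du = u^3·(6·u^2 - 15·u + 10)/30 + C, the region integral is ≈ 0.029713 and the full one is 1/30.
The result is P = 4621/5184.

P ≈ 0.891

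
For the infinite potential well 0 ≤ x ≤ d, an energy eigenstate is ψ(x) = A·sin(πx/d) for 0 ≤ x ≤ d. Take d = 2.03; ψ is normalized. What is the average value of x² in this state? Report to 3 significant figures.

⟨x^2⟩ ≈ 1.16

By definition ⟨x²⟩ = ∫ x^2 |ψ(x)|² dx.
With ∫₀^d sin²(nπx/d) dx = d/2, since the A² factors cancel between numerator and denominator, ⟨x²⟩ = -d^2/(2·π^2) + d^2/3.
With d = 2.03, ⟨x^2⟩ = 1.165.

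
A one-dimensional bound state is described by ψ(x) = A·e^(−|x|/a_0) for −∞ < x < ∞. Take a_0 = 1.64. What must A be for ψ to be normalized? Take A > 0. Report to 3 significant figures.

A ≈ 0.781

Normalization requires ∫|ψ|² dx = 1, integrated from −∞ to ∞.
Using ∫₀^∞ xⁿ e^(−αx) dx = n!/αⁿ⁺¹, ∫|ψ|² dx = A²·(a_0).
So A² = (a_0)^(−1).
Substituting a_0 = 1.64 gives A² = 0.6098, so A = 0.7809.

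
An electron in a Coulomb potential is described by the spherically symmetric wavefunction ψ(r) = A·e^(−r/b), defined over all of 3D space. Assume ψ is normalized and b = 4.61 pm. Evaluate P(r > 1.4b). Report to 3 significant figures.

P ≈ 0.469

P = ∫ |ψ|² 4πr² dr over r > 1.4b.
Normalization gives A² = 1/(π·b^3).
Let u = r/b; then A², 4π and the length scale all cancel, so P = ∫_{1.4}^{∞} u^2·e^(-2·u) du ÷ ∫_{0}^{∞} u^2·e^(-2·u) du.
Using ∫ u^2·e^(-2·u) du = -(2·u^2 + 2·u + 1)·e^(-2·u)/4, the numerator is 193·e^(-14/5)/100 and the denominator is 1/4.
Taking the ratio yields P = 0.4695.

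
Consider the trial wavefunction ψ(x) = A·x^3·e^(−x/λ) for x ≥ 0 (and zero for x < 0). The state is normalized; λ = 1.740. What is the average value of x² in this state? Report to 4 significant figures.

By definition ⟨x²⟩ = ∫ x^2 |ψ(x)|² dx.
With ∫₀^∞ x^8 e^(−αx) dx = 8!/α^9, since the A² factors cancel between numerator and denominator, ⟨x²⟩ = 14·λ^2.
With λ = 1.740, ⟨x^2⟩ = 42.386.

⟨x^2⟩ ≈ 42.39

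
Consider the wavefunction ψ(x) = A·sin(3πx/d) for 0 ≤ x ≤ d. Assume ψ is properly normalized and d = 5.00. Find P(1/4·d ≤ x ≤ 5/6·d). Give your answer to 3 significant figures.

P ≈ 0.530

P = ∫_{1/4·d}^{5/6·d} |ψ(x)|² dx.
Since A² = 1/(d/2), this is the region integral divided by the full normalization integral.
In terms of u = x/d (A² and the length scale cancel between numerator and denominator), P = [∫_{1/4}^{5/6} sin(3·π·u)^2 du] / [∫_{0}^{1} sin(3·π·u)^2 du].
An antiderivative of sin(3·π·u)^2 is u/2 - sin(6·π·u)/(12·π); evaluating from 1/4 to 5/6 gives 7/24 - 1/(12·π), while the full integral is 1/2.
This works out to P = (-2 + 7·π)/(12·π).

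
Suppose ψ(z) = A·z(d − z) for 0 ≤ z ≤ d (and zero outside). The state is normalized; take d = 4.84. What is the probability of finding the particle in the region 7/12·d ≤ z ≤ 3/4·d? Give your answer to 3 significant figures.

P ≈ 0.243

P = ∫_{7/12·d}^{3/4·d} |ψ(z)|² dz.
With A² fixed by ∫|ψ|² = 1, i.e. A² = (d^5/30)^(−1), substitute and integrate.
In terms of u = z/d (A² and the length scale cancel between numerator and denominator), P = [∫_{7/12}^{3/4} u^2·(1 - u)^2 du] / [∫_{0}^{1} u^2·(1 - u)^2 du].
An antiderivative of u^2·(1 - u)^2 is u^3·(6·u^2 - 15·u + 10)/30; evaluating from 7/12 to 3/4 gives ≈ 0.0081035, while the full integral is 1/30.
This works out to P = 0.2431.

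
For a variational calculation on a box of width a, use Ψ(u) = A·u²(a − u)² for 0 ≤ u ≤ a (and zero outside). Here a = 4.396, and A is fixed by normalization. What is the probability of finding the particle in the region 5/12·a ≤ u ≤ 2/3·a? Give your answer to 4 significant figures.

P ≈ 0.5528

P = ∫_{5/12·a}^{2/3·a} |Ψ(u)|² du.
With A² fixed by ∫|Ψ|² = 1, i.e. A² = (a^9/630)^(−1), substitute and integrate.
In terms of t = u/a (A² and the length scale cancel between numerator and denominator), P = [∫_{5/12}^{2/3} t^4·(1 - t)^4 dt] / [∫_{0}^{1} t^4·(1 - t)^4 dt].
Using ∫ t^4·(1 - t)^4 dt = t^5·(70·t^4 - 315·t^3 + 540·t^2 - 420·t + 126)/630, the numerator is ≈ 0.000877499 and the denominator is 1/630.
Taking the ratio, P = 0.55282.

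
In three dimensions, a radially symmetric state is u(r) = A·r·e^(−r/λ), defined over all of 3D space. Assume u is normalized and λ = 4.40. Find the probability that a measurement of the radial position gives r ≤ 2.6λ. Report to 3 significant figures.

With dV = 4πr²dr, the probability is ∫|u|² dV over r ≤ 2.6λ.
A² is fixed by ∫₀^∞ 4πr²|u|² dr = 1, i.e. A² = (3·π·λ^5)^(−1).
In terms of t = r/λ (A², 4π and the length scale all cancel between numerator and denominator), P = [∫_{0}^{2.6} t^4·e^(-2·t) dt] / [∫_{0}^{∞} t^4·e^(-2·t) dt].
An antiderivative of t^4·e^(-2·t) is -(t^4/2 + t^3 + 3·t^2/2 + 3·t/2 + 3/4)·e^(-2·t); evaluating from 0 to 2.6 gives ≈ 0.44540, while the full integral is 3/4.
Taking the ratio yields P = 0.5939.

P ≈ 0.594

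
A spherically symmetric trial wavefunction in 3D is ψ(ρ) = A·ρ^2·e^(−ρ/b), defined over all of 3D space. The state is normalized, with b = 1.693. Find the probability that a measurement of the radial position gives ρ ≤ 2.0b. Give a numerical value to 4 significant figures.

P = ∫ |ψ|² 4πρ² dρ over ρ ≤ 2.0b.
A² is fixed by ∫₀^∞ 4πρ²|ψ|² dρ = 1, i.e. A² = (45·π·b^7/2)^(−1).
In terms of u = ρ/b (A², 4π and the length scale all cancel between numerator and denominator), P = [∫_{0}^{2.0} u^6·e^(-2·u) du] / [∫_{0}^{∞} u^6·e^(-2·u) du].
An antiderivative of u^6·e^(-2·u) is -(4·u^6 + 12·u^5 + 30·u^4 + 60·u^3 + 90·u^2 + 90·u + 45)·e^(-2·u)/8; evaluating from 0 to 2.0 gives 45/8 - 2185·e^(-4)/8, while the full integral is 45/8.
The region integral divided by the full integral gives P = 0.11067.

P ≈ 0.1107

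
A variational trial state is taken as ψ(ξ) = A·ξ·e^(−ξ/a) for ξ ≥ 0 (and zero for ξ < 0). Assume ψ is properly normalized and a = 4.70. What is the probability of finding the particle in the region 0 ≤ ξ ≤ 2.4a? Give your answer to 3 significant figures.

The probability is P = ∫ |ψ|² dξ over [0, 2.4a].
With A² fixed by ∫|ψ|² = 1, i.e. A² = (a^3/4)^(−1), substitute and integrate.
Let u = ξ/a; then A² and the length scale cancel, so P = ∫_{0}^{2.4} u^2·e^(-2·u) du ÷ ∫_{0}^{∞} u^2·e^(-2·u) du.
With ∫ u^2·e^(-2·u) du = -(2·u^2 + 2·u + 1)·e^(-2·u)/4 + C, the region integral is 1/4 - 433·e^(-24/5)/100 and the full one is 1/4.
Taking the ratio, P = 0.8575.

P ≈ 0.857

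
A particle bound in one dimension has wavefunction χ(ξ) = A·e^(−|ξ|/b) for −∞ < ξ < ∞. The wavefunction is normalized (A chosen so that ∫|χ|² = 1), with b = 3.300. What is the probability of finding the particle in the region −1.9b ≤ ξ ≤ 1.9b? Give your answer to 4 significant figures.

|χ|² is the probability density, so P = ∫_{−1.9b}^{1.9b} |χ|² dξ.
Since A² = 1/(b), this is the region integral divided by the full normalization integral.
Both integrals are even about ξ = 0, so only the ξ ≥ 0 halves are needed (the factors of 2 cancel). Let u = ξ/b; then A² and the length scale cancel, so P = ∫_{0}^{1.9} e^(-2·u) du ÷ ∫_{0}^{∞} e^(-2·u) du.
With ∫ e^(-2·u) du = -e^(-2·u)/2 + C, the region integral is 1/2 - e^(-19/5)/2 and the full one is 1/2.
This works out to P = 0.97763.

P ≈ 0.9776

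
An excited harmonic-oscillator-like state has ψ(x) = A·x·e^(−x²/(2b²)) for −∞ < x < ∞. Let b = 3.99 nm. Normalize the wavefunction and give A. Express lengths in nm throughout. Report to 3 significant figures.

We need A² ∫|f|² dx = 1, taking the integral from −∞ to ∞.
Using the Gaussian integral ∫_{−∞}^{∞} e^(−αx²) dx = √(π/α), the integral (without the A² prefactor) comes out to √(π)·b^3/2.
With b = 3.99: A² = 0.01776 and A = 0.1333.

A ≈ 0.133 nm^(-3/2)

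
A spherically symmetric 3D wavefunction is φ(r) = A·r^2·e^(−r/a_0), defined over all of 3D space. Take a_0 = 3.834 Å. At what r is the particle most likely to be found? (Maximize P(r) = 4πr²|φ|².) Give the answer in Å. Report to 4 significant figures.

r ≈ 11.50 Å

Set d/dr [P(r) = 4πr²|φ|²] = 0 and solve for r > 0.
This gives r = 3·a_0.
With a_0 = 3.834, the most probable radial distance is 11.502 Å.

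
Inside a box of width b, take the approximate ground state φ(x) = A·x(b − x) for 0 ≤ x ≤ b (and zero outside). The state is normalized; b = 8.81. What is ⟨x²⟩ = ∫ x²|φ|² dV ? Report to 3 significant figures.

The expectation value is the |φ|²-weighted average of x^2: ∫ x^2|φ|² dx.
Evaluating both integrals, ⟨x²⟩ = 2·b^2/7.
Putting b = 8.81 gives 22.18.

⟨x^2⟩ ≈ 22.2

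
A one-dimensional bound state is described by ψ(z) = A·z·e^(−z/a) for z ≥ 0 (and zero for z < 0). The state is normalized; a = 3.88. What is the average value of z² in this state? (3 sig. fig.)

By definition ⟨z²⟩ = ∫ z^2 |ψ(z)|² dz.
With ∫₀^∞ z^4 e^(−αz) dz = 4!/α^5, the ratio of the moment integral to the normalization integral gives ⟨z²⟩ = 3·a^2.
With a = 3.88, ⟨z^2⟩ = 45.16.

⟨z^2⟩ ≈ 45.2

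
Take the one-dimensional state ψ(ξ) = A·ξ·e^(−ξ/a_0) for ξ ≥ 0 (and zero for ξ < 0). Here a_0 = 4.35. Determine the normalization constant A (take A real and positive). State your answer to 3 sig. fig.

A ≈ 0.220

Normalization requires ∫|ψ|² dξ = 1, integrated from 0 to ∞.
Carrying out the integral gives A² · a_0^3/4.
So A² = (a_0^3/4)^(−1).
Plugging in a_0 = 4.35 yields A = 0.2204.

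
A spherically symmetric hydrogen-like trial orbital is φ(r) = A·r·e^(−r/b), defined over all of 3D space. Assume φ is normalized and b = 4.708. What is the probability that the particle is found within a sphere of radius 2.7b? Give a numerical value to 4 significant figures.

P = ∫ |φ|² 4πr² dr over r ≤ 2.7b.
Normalization gives A² = 1/(3·π·b^5).
In terms of u = r/b (A², 4π and the length scale all cancel between numerator and denominator), P = [∫_{0}^{2.7} u^4·e^(-2·u) du] / [∫_{0}^{∞} u^4·e^(-2·u) du].
Using ∫ u^4·e^(-2·u) du = -(u^4/2 + u^3 + 3·u^2/2 + 3·u/2 + 3/4)·e^(-2·u), the numerator is ≈ 0.470017 and the denominator is 3/4.
This evaluates to P = 0.62669.

P ≈ 0.6267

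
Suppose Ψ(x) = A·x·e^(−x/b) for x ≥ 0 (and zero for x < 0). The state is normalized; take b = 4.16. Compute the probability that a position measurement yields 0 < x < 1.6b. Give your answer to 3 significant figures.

P ≈ 0.620

The probability is P = ∫ |Ψ|² dx over [0, 1.6b].
Since A² = 1/(b^3/4), this is the region integral divided by the full normalization integral.
Substituting u = x/b, A² and the length scale cancel in the ratio: P = ∫_{0}^{1.6} u^2·e^(-2·u) du / ∫_{0}^{∞} u^2·e^(-2·u) du.
With ∫ u^2·e^(-2·u) du = -(2·u^2 + 2·u + 1)·e^(-2·u)/4 + C, the region integral is 1/4 - 233·e^(-16/5)/100 and the full one is 1/4.
Evaluating gives P = 0.6201.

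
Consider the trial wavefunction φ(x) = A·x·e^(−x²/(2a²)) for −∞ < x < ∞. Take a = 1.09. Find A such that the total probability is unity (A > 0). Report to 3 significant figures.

A ≈ 0.933

The normalization condition is ∫|φ|² dx = 1 from −∞ to ∞.
With ∫_{−∞}^{∞} x^(2m) e^(−αx²) dx = (2m−1)!!·√π / (2^m α^(m+1/2)), the integral (without the A² prefactor) comes out to √(π)·a^3/2.
Hence A² = 1/[√(π)·a^3/2].
Plugging in a = 1.09 yields A = 0.9334.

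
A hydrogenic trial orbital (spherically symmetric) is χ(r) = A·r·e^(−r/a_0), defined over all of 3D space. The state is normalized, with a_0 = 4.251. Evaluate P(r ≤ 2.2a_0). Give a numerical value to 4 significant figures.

P = ∫ |χ|² 4πr² dr over r ≤ 2.2a_0.
The full normalization integral is A²·[3·π·a_0^5] = 1, fixing A².
In terms of u = r/a_0 (A², 4π and the length scale all cancel between numerator and denominator), P = [∫_{0}^{2.2} u^4·e^(-2·u) du] / [∫_{0}^{∞} u^4·e^(-2·u) du].
With ∫ u^4·e^(-2·u) du = -(u^4/2 + u^3 + 3·u^2/2 + 3·u/2 + 3/4)·e^(-2·u) + C, the region integral is ≈ 0.336612 and the full one is 3/4.
The region integral divided by the full integral gives P = 0.44882.

P ≈ 0.4488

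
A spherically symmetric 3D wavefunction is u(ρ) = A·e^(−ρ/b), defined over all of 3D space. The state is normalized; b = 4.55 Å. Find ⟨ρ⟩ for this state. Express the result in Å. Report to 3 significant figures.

⟨ρ⟩ = ∫ ρ |u|² 4πρ² dρ over the full domain.
The ratio of the moment integral to the normalization integral gives ⟨ρ⟩ = 3·b/2.
With b = 4.55, ⟨ρ⟩ = 6.825.

⟨ρ⟩ ≈ 6.83 Å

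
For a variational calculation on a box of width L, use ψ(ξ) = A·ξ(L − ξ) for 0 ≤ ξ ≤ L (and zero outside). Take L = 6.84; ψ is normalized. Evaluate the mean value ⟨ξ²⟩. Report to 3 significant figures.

⟨ξ²⟩ = ∫ ξ^2 |ψ|² dξ over the full domain.
Expanding the polynomial and integrating term by term, evaluating both integrals, ⟨ξ²⟩ = 2·L^2/7.
With L = 6.84, ⟨ξ^2⟩ = 13.37.

⟨ξ^2⟩ ≈ 13.4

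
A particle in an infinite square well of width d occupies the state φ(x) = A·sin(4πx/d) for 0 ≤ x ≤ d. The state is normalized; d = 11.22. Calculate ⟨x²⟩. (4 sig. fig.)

⟨x^2⟩ ≈ 41.56

By definition ⟨x²⟩ = ∫ x^2 |φ(x)|² dx.
Evaluating both integrals, ⟨x²⟩ = -d^2/(32·π^2) + d^2/3.
Putting d = 11.22 gives 41.564.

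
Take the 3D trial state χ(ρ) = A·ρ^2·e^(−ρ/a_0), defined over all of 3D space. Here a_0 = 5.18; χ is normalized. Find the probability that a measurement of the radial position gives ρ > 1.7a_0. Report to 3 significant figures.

With dV = 4πρ²dρ, the probability is ∫|χ|² dV over ρ > 1.7a_0.
A² is fixed by ∫₀^∞ 4πρ²|χ|² dρ = 1, i.e. A² = (45·π·a_0^7/2)^(−1).
Let u = ρ/a_0; then A², 4π and the length scale all cancel, so P = ∫_{1.7}^{∞} u^6·e^(-2·u) du ÷ ∫_{0}^{∞} u^6·e^(-2·u) du.
With ∫ u^6·e^(-2·u) du = -(4·u^6 + 12·u^5 + 30·u^4 + 60·u^3 + 90·u^2 + 90·u + 45)·e^(-2·u)/8 + C, the region integral is ≈ 5.2996 and the full one is 45/8.
Taking the ratio yields P = 0.9421.

P ≈ 0.942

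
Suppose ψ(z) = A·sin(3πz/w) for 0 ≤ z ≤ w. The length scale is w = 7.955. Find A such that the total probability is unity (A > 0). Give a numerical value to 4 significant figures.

A ≈ 0.5014

Require ∫ |ψ|² dz = 1 over the whole domain.
Carrying out the integral gives A² · w/2.
So A² = (w/2)^(−1).
With w = 7.955: A² = 0.25141 and A = 0.50141.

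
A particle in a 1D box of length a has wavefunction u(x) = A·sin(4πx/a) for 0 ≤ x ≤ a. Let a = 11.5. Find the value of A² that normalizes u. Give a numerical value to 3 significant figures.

The normalization condition is ∫|u|² dx = 1 from 0 to a.
The integral (without the A² prefactor) comes out to a/2.
Hence A² = 1/[a/2].
Plugging in a = 11.5 yields A = 0.4170.

A^2 ≈ 0.174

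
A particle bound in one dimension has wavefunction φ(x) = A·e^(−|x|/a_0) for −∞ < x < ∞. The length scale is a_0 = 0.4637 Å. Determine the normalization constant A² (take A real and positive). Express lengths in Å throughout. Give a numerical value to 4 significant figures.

A^2 ≈ 2.157 Å^(-1)

The normalization condition is ∫|φ|² dx = 1 from −∞ to ∞.
Recall ∫₀^∞ x^m e^(−x/β) dx = m!·β^(m+1), carrying out the integral gives A² · a_0.
Substituting a_0 = 0.4637 gives A² = 2.1566, so A = 1.4685.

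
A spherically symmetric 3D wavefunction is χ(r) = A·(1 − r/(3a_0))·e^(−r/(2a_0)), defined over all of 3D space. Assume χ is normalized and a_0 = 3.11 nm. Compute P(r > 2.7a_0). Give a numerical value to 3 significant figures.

P ≈ 0.648

Integrate the radial probability density 4πr²|χ|² over r > 2.7a_0.
A² is fixed by ∫₀^∞ 4πr²|χ|² dr = 1, i.e. A² = (8·π·a_0^3/3)^(−1).
Let u = r/a_0; then A², 4π and the length scale all cancel, so P = ∫_{2.7}^{∞} u^2·(1 - u/3)^2·e^(-u) du ÷ ∫_{0}^{∞} u^2·(1 - u/3)^2·e^(-u) du.
An antiderivative of u^2·(1 - u/3)^2·e^(-u) is (-u^4 + 2·u^3 - 3·u^2 - 6·u - 6)·e^(-u)/9; evaluating from 2.7 to ∞ gives ≈ 0.43197, while the full integral is 2/3.
This evaluates to P = 0.6480.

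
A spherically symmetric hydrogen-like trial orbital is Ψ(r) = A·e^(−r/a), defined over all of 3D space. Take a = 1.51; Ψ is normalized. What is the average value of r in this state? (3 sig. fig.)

⟨r⟩ ≈ 2.27

By definition ⟨r⟩ = ∫ r |Ψ(r)|² 4πr² dr.
Using ∫₀^∞ rⁿ e^(−αr) dr = n!/αⁿ⁺¹, since the A² factors cancel between numerator and denominator, ⟨r⟩ = 3·a/2.
With a = 1.51, ⟨r⟩ = 2.265.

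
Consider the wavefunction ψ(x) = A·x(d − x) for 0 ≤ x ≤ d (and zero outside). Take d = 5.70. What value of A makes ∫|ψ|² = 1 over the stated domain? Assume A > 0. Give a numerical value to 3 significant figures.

A ≈ 0.0706

The normalization condition is ∫|ψ|² dx = 1 from 0 to d.
Expanding the polynomial and integrating term by term, the integral (without the A² prefactor) comes out to d^5/30.
With d = 5.70: A² = 0.004986 and A = 0.07061.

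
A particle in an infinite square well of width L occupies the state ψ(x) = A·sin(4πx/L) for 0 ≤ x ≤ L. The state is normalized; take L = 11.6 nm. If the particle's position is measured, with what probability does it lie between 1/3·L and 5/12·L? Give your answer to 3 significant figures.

P ≈ 0.152

|ψ|² is the probability density, so P = ∫_{1/3·L}^{5/12·L} |ψ|² dx.
The normalization integral ∫|ψ|²dx over the whole domain equals L/2·A², and A² cancels in the ratio.
In terms of u = x/L (A² and the length scale cancel between numerator and denominator), P = [∫_{1/3}^{5/12} sin(4·π·u)^2 du] / [∫_{0}^{1} sin(4·π·u)^2 du].
An antiderivative of sin(4·π·u)^2 is u/2 - sin(4·π·u)·cos(4·π·u)/(8·π); evaluating from 1/3 to 5/12 gives √(3)/(16·π) + 1/24, while the full integral is 1/2.
This works out to P = (√(3)/8 + π/12)/π.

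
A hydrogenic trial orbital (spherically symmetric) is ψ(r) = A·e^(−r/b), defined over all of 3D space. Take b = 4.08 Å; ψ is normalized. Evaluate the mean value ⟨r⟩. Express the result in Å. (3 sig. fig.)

⟨r⟩ = ∫ r |ψ|² 4πr² dr over the full domain.
Since the A² factors cancel between numerator and denominator, ⟨r⟩ = 3·b/2.
Putting b = 4.08 gives 6.120.

⟨r⟩ ≈ 6.12 Å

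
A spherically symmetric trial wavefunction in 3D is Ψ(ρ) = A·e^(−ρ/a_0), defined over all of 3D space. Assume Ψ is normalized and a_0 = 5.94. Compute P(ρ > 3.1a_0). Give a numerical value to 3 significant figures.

P ≈ 0.0536

P = ∫ |Ψ|² 4πρ² dρ over ρ > 3.1a_0.
A² is fixed by ∫₀^∞ 4πρ²|Ψ|² dρ = 1, i.e. A² = (π·a_0^3)^(−1).
Substituting u = ρ/a_0, A², 4π and the length scale all cancel in the ratio: P = ∫_{3.1}^{∞} u^2·e^(-2·u) du / ∫_{0}^{∞} u^2·e^(-2·u) du.
With ∫ u^2·e^(-2·u) du = -(2·u^2 + 2·u + 1)·e^(-2·u)/4 + C, the region integral is 1321·e^(-31/5)/200 and the full one is 1/4.
Taking the ratio yields P = 0.05362.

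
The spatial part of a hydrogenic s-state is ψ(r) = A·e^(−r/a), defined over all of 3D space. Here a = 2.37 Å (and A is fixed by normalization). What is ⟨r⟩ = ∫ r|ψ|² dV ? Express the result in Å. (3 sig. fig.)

⟨r⟩ = ∫ r |ψ|² 4πr² dr over the full domain.
Since the A² factors cancel between numerator and denominator, ⟨r⟩ = 3·a/2.
Putting a = 2.37 gives 3.555.

⟨r⟩ ≈ 3.56 Å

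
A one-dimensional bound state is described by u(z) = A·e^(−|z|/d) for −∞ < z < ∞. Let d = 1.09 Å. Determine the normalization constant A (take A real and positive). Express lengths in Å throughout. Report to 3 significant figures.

A ≈ 0.958 Å^(-1/2)

We need A² ∫|f|² dz = 1, taking the integral from −∞ to ∞.
Carrying out the integral gives A² · d.
Hence A² = 1/[d].
Plugging in d = 1.09 yields A = 0.9578.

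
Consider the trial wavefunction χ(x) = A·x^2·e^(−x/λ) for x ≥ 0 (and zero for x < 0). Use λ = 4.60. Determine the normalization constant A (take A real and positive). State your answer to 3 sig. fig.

The normalization condition is ∫|χ|² dx = 1 from 0 to ∞.
Recall ∫₀^∞ x^m e^(−x/β) dx = m!·β^(m+1), with χ = A·x^2·e^(−x/λ), the integral evaluates to A²·[3·λ^5/4].
So A² = (3·λ^5/4)^(−1).
Plugging in λ = 4.60 yields A = 0.02544.

A ≈ 0.0254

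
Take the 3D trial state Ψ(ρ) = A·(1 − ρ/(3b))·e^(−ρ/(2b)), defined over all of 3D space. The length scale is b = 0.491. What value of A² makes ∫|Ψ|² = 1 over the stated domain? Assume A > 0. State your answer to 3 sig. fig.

A^2 ≈ 1.01

The normalization condition is ∫|Ψ|² 4πρ² dρ = 1 from 0 to ∞.
The angular integral contributes 4π, leaving ∫₀^∞ ρ²|Ψ|² dρ.
Carrying out the integral gives A² · 8·π·b^3/3.
Hence A² = 1/[8·π·b^3/3].
Plugging in b = 0.491 yields A = 1.004.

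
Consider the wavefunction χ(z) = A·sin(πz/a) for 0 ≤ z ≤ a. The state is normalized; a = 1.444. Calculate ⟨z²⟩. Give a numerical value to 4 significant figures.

⟨z^2⟩ ≈ 0.5894

⟨z²⟩ = ∫ z^2 |χ|² dz over the full domain.
The ratio of the moment integral to the normalization integral gives ⟨z²⟩ = -a^2/(2·π^2) + a^2/3.
With a = 1.444, ⟨z^2⟩ = 0.58941.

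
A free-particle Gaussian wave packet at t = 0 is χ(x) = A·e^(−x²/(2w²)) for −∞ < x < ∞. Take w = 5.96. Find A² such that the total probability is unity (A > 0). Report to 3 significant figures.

A^2 ≈ 0.0947

Require ∫ |χ|² dx = 1 over the whole domain.
Using the Gaussian integral ∫_{−∞}^{∞} e^(−αx²) dx = √(π/α), the integral (without the A² prefactor) comes out to √(π)·w.
Setting this equal to 1 gives A² = 1/(√(π)·w).
Plugging in w = 5.96 yields A = 0.3077.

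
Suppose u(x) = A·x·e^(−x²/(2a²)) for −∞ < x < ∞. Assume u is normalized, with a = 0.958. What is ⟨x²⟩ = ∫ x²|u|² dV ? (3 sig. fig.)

⟨x^2⟩ ≈ 1.38

By definition ⟨x²⟩ = ∫ x^2 |u(x)|² dx.
The ratio of the moment integral to the normalization integral gives ⟨x²⟩ = 3·a^2/2.
With a = 0.958, ⟨x^2⟩ = 1.377.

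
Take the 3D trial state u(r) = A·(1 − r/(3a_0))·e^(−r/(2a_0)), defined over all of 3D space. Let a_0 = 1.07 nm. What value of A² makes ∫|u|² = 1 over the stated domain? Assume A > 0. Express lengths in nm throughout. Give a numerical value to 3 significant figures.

A^2 ≈ 0.0974 nm^(-3)

The normalization condition is ∫|u|² 4πr² dr = 1 from 0 to ∞.
In 3D with spherical symmetry the volume element is 4πr² dr.
With u = A·(1 − r/(3a_0))·e^(−r/(2a_0)), the integral evaluates to A²·[8·π·a_0^3/3].
So A² = (8·π·a_0^3/3)^(−1).
Substituting a_0 = 1.07 gives A² = 0.09744, so A = 0.3122.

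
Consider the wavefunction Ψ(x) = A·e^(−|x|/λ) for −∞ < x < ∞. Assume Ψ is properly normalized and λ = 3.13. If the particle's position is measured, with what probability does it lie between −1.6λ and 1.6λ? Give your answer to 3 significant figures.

P ≈ 0.959

P = ∫_{−1.6λ}^{1.6λ} |Ψ(x)|² dx.
The normalization integral ∫|Ψ|²dx over the whole domain equals λ·A², and A² cancels in the ratio.
Both integrals are even about x = 0, so only the x ≥ 0 halves are needed (the factors of 2 cancel). Let u = x/λ; then A² and the length scale cancel, so P = ∫_{0}^{1.6} e^(-2·u) du ÷ ∫_{0}^{∞} e^(-2·u) du.
An antiderivative of e^(-2·u) is -e^(-2·u)/2; evaluating from 0 to 1.6 gives 1/2 - e^(-16/5)/2, while the full integral is 1/2.
The result is P = 0.9592.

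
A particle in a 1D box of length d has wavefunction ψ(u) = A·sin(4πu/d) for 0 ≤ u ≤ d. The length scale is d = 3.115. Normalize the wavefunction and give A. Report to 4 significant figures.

A ≈ 0.8013

The normalization condition is ∫|ψ|² du = 1 from 0 to d.
Using sin²θ = (1 − cos 2θ)/2, carrying out the integral gives A² · d/2.
Plugging in d = 3.115 yields A = 0.80128.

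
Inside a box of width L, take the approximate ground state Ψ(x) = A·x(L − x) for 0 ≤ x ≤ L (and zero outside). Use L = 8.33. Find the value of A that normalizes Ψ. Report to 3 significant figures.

We need A² ∫|f|² dx = 1, taking the integral from 0 to L.
Expanding the polynomial and integrating term by term, carrying out the integral gives A² · L^5/30.
Hence A² = 1/[L^5/30].
Plugging in L = 8.33 yields A = 0.02735.

A ≈ 0.0273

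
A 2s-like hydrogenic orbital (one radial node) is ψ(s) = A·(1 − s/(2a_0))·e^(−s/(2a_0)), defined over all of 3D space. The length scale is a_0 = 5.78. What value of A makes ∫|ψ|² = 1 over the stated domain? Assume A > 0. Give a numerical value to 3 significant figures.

Require ∫ |ψ|² 4πs² ds = 1 over the whole domain.
The angular integral contributes 4π, leaving ∫₀^∞ s²|ψ|² ds.
Recall ∫₀^∞ s^m e^(−s/β) ds = m!·β^(m+1), ∫|ψ|² 4πs² ds = A²·(8·π·a_0^3).
Setting this equal to 1 gives A² = 1/(8·π·a_0^3).
With a_0 = 5.78: A² = 0.0002061 and A = 0.01435.

A ≈ 0.0144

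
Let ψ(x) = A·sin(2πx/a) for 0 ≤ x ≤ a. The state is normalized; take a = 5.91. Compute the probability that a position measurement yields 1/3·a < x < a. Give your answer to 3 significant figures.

P ≈ 0.598

P = ∫_{1/3·a}^{a} |ψ(x)|² dx.
Since A² = 1/(a/2), this is the region integral divided by the full normalization integral.
Substituting u = x/a, A² and the length scale cancel in the ratio: P = ∫_{1/3}^{1} sin(2·π·u)^2 du / ∫_{0}^{1} sin(2·π·u)^2 du.
Using ∫ sin(2·π·u)^2 du = u/2 - sin(4·π·u)/(8·π), the numerator is -√(3)/(16·π) + 1/3 and the denominator is 1/2.
The result is P = -√(3)/(8·π) + 2/3.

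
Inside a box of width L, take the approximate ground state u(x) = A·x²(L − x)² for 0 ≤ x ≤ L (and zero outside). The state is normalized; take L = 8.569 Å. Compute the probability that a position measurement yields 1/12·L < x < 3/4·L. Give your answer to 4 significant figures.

The probability is P = ∫ |u|² dx over [1/12·L, 3/4·L].
Since A² = 1/(L^9/630), this is the region integral divided by the full normalization integral.
Let t = x/L; then A² and the length scale cancel, so P = ∫_{1/12}^{3/4} t^4·(1 - t)^4 dt ÷ ∫_{0}^{1} t^4·(1 - t)^4 dt.
An antiderivative of t^4·(1 - t)^4 is t^5·(70·t^4 - 315·t^3 + 540·t^2 - 420·t + 126)/630; evaluating from 1/12 to 3/4 gives ≈ 0.00150904, while the full integral is 1/630.
Taking the ratio, P = 0.95069.

P ≈ 0.9507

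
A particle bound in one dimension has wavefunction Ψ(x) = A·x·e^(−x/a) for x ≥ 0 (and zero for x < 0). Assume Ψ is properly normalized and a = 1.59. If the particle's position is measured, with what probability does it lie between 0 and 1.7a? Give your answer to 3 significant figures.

P ≈ 0.660

|Ψ|² is the probability density, so P = ∫_{0}^{1.7a} |Ψ|² dx.
Since A² = 1/(a^3/4), this is the region integral divided by the full normalization integral.
In terms of u = x/a (A² and the length scale cancel between numerator and denominator), P = [∫_{0}^{1.7} u^2·e^(-2·u) du] / [∫_{0}^{∞} u^2·e^(-2·u) du].
With ∫ u^2·e^(-2·u) du = -(2·u^2 + 2·u + 1)·e^(-2·u)/4 + C, the region integral is 1/4 - 509·e^(-17/5)/200 and the full one is 1/4.
Evaluating gives P = 0.6603.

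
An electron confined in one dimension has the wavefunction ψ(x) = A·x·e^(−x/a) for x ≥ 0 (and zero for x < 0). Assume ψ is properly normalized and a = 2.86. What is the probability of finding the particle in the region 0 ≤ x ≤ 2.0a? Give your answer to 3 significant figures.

P = ∫_{0}^{2.0a} |ψ(x)|² dx.
With A² fixed by ∫|ψ|² = 1, i.e. A² = (a^3/4)^(−1), substitute and integrate.
In terms of u = x/a (A² and the length scale cancel between numerator and denominator), P = [∫_{0}^{2.0} u^2·e^(-2·u) du] / [∫_{0}^{∞} u^2·e^(-2·u) du].
An antiderivative of u^2·e^(-2·u) is -(2·u^2 + 2·u + 1)·e^(-2·u)/4; evaluating from 0 to 2.0 gives 1/4 - 13·e^(-4)/4, while the full integral is 1/4.
Evaluating gives P = 0.7619.

P ≈ 0.762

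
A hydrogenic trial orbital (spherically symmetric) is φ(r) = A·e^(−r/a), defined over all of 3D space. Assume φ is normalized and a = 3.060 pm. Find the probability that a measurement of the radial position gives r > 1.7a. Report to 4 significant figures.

P ≈ 0.3397

Integrate the radial probability density 4πr²|φ|² over r > 1.7a.
A² is fixed by ∫₀^∞ 4πr²|φ|² dr = 1, i.e. A² = (π·a^3)^(−1).
Substituting u = r/a, A², 4π and the length scale all cancel in the ratio: P = ∫_{1.7}^{∞} u^2·e^(-2·u) du / ∫_{0}^{∞} u^2·e^(-2·u) du.
An antiderivative of u^2·e^(-2·u) is -(2·u^2 + 2·u + 1)·e^(-2·u)/4; evaluating from 1.7 to ∞ gives 509·e^(-17/5)/200, while the full integral is 1/4.
The region integral divided by the full integral gives P = 0.33974.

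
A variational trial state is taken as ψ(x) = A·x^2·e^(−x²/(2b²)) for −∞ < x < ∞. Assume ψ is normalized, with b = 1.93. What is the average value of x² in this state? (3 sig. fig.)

⟨x²⟩ = ∫ x^2 |ψ|² dx over the full domain.
Evaluating both integrals, ⟨x²⟩ = 5·b^2/2.
With b = 1.93, ⟨x^2⟩ = 9.312.

⟨x^2⟩ ≈ 9.31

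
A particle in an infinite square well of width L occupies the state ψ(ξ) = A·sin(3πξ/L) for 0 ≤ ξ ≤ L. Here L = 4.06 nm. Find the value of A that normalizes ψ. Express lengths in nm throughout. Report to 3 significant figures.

The normalization condition is ∫|ψ|² dξ = 1 from 0 to L.
Using sin²θ = (1 − cos 2θ)/2, ∫|ψ|² dξ = A²·(L/2).
Setting this equal to 1 gives A² = 1/(L/2).
Plugging in L = 4.06 yields A = 0.7019.

A ≈ 0.702 nm^(-1/2)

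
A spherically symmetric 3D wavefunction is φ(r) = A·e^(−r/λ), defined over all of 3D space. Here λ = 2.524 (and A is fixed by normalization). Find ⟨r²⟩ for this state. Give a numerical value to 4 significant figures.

⟨r^2⟩ ≈ 19.11

The expectation value is the |φ|²-weighted average of r^2: ∫ r^2|φ|² 4πr² dr.
Using ∫₀^∞ rⁿ e^(−αr) dr = n!/αⁿ⁺¹, since the A² factors cancel between numerator and denominator, ⟨r²⟩ = 3·λ^2.
Putting λ = 2.524 gives 19.112.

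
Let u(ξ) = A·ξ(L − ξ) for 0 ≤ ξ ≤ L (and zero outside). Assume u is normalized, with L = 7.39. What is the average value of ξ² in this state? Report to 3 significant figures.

By definition ⟨ξ²⟩ = ∫ ξ^2 |u(ξ)|² dξ.
Expanding the polynomial and integrating term by term, since the A² factors cancel between numerator and denominator, ⟨ξ²⟩ = 2·L^2/7.
With L = 7.39, ⟨ξ^2⟩ = 15.60.

⟨ξ^2⟩ ≈ 15.6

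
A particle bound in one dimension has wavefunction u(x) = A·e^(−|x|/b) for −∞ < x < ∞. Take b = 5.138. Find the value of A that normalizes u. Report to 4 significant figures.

A ≈ 0.4412

The normalization condition is ∫|u|² dx = 1 from −∞ to ∞.
∫|u|² dx = A²·(b).
So A² = (b)^(−1).
Plugging in b = 5.138 yields A = 0.44117.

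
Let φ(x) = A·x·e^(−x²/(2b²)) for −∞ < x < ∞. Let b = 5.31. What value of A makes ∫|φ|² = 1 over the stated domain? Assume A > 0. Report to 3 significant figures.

A ≈ 0.0868

The normalization condition is ∫|φ|² dx = 1 from −∞ to ∞.
∫|φ|² dx = A²·(√(π)·b^3/2).
Hence A² = 1/[√(π)·b^3/2].
Plugging in b = 5.31 yields A = 0.08681.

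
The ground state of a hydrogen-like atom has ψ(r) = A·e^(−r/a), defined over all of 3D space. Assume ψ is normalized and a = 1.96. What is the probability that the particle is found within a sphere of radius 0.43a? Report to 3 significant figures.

With dV = 4πr²dr, the probability is ∫|ψ|² dV over r ≤ 0.43a.
The full normalization integral is A²·[π·a^3] = 1, fixing A².
In terms of u = r/a (A², 4π and the length scale all cancel between numerator and denominator), P = [∫_{0}^{0.43} u^2·e^(-2·u) du] / [∫_{0}^{∞} u^2·e^(-2·u) du].
An antiderivative of u^2·e^(-2·u) is -(2·u^2 + 2·u + 1)·e^(-2·u)/4; evaluating from 0 to 0.43 gives ≈ 0.014108, while the full integral is 1/4.
This evaluates to P = 0.05643.

P ≈ 0.0564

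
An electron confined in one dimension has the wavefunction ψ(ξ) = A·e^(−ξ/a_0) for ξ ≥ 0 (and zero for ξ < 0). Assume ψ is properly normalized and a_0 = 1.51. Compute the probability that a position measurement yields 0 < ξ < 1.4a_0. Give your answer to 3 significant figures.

P ≈ 0.939

|ψ|² is the probability density, so P = ∫_{0}^{1.4a_0} |ψ|² dξ.
Since A² = 1/(a_0/2), this is the region integral divided by the full normalization integral.
In terms of u = ξ/a_0 (A² and the length scale cancel between numerator and denominator), P = [∫_{0}^{1.4} e^(-2·u) du] / [∫_{0}^{∞} e^(-2·u) du].
Using ∫ e^(-2·u) du = -e^(-2·u)/2, the numerator is 1/2 - e^(-14/5)/2 and the denominator is 1/2.
Taking the ratio, P = 0.9392.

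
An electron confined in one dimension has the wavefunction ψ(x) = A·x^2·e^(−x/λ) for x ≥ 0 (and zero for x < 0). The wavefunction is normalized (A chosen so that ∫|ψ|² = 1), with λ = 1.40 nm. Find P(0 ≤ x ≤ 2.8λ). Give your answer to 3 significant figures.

|ψ|² is the probability density, so P = ∫_{0}^{2.8λ} |ψ|² dx.
Since A² = 1/(3·λ^5/4), this is the region integral divided by the full normalization integral.
In terms of u = x/λ (A² and the length scale cancel between numerator and denominator), P = [∫_{0}^{2.8} u^4·e^(-2·u) du] / [∫_{0}^{∞} u^4·e^(-2·u) du].
Using ∫ u^4·e^(-2·u) du = -(u^4/2 + u^3 + 3·u^2/2 + 3·u/2 + 3/4)·e^(-2·u), the numerator is ≈ 0.49339 and the denominator is 3/4.
Taking the ratio, P = 0.6578.

P ≈ 0.658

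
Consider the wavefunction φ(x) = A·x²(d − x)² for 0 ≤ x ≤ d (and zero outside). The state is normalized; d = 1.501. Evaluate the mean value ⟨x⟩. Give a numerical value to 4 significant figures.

⟨x⟩ ≈ 0.7505

The expectation value is the |φ|²-weighted average of x: ∫ x|φ|² dx.
Expanding the polynomial and integrating term by term, since the A² factors cancel between numerator and denominator, ⟨x⟩ = d/2.
With d = 1.501, ⟨x⟩ = 0.75050.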